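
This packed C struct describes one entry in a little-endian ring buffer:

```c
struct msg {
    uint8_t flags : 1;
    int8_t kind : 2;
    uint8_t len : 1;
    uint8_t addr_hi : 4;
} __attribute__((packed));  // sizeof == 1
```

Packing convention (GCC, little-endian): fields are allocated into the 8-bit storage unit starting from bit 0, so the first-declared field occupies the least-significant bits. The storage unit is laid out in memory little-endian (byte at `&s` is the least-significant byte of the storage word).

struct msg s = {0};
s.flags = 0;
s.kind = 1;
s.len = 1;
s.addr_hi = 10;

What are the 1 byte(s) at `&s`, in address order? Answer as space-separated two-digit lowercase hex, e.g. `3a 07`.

flags (1b) val=0 bits=0x0 at bit 0: 0x00
kind (2b) val=1 bits=0x1 at bit 1: 0x02
len (1b) val=1 bits=0x1 at bit 3: 0x0a
addr_hi (4b) val=10 bits=0xa at bit 4: 0xaa
word = 0xaa → little-endian bytes:
  [0]=0xaa

aa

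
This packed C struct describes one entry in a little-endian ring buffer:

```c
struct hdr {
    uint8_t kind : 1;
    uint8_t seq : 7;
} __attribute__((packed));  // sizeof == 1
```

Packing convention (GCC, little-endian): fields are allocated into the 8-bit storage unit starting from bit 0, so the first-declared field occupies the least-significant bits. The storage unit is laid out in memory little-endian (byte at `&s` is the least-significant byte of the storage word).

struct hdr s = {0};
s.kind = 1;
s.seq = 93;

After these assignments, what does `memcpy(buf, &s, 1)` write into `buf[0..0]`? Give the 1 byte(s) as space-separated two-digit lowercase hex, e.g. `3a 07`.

kind:1 = 1 → 0x1 << 0 → word 0x01
seq:7 = 93 → 0x5d << 1 → word 0xbb
word = 0xbb → little-endian bytes:
  [0]=0xbb

bb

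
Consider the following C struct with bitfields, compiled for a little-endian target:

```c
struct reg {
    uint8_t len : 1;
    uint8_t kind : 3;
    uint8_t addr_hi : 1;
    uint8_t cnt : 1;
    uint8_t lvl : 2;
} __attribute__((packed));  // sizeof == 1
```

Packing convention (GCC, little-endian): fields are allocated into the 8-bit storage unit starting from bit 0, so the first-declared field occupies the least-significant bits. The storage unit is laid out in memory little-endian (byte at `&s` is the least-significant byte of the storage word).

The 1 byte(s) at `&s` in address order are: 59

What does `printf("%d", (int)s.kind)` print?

4

[0]=0x59 (little-endian) → word 0x59
len [0+:1] = (word>>0) & 0x1 = 1
kind [1+:3] = (word>>1) & 0x7 = 4  ←
addr_hi [4+:1] = (word>>4) & 0x1 = 1
cnt [5+:1] = (word>>5) & 0x1 = 0
lvl [6+:2] = (word>>6) & 0x3 = 1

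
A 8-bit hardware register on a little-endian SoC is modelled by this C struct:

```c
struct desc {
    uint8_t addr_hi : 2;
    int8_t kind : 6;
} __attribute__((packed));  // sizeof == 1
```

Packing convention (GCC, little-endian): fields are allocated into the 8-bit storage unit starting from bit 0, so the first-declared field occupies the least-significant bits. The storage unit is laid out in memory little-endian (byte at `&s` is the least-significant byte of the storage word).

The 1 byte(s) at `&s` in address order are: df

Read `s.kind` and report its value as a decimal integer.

-9

[0]=0xdf (little-endian) → word 0xdf
addr_hi:2 @ bit 0 → (0xdf>>0)&0x3 = 0x3
kind:6 @ bit 2 → (0xdf>>2)&0x3f = 0x37  ←
kind signed 6b, MSB=1: 55 - 64 = -9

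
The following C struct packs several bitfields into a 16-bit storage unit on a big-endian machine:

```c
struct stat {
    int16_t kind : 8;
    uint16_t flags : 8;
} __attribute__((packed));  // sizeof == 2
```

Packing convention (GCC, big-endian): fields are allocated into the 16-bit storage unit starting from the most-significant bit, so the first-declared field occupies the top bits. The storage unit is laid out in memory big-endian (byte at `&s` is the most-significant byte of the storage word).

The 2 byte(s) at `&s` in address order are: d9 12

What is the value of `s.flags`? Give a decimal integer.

18

[0]=0xd9 [1]=0x12 (big-endian) → word 0xd912
kind:8 @ bit 8 → (0xd912>>8)&0xff = 0xd9
flags:8 @ bit 0 → (0xd912>>0)&0xff = 0x12  ←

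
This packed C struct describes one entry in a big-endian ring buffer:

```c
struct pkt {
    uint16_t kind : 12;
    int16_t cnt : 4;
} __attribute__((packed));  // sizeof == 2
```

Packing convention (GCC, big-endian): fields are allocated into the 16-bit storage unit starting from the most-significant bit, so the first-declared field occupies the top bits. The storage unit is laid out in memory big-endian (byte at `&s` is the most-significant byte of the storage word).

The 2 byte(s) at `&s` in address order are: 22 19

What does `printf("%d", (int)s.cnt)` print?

-7

[0]=0x22 [1]=0x19 (big-endian) → word 0x2219
kind:12 @ bit 4 → (0x2219>>4)&0xfff = 0x221
cnt:4 @ bit 0 → (0x2219>>0)&0xf = 0x9  ←
cnt signed 4b, MSB=1: 9 - 16 = -7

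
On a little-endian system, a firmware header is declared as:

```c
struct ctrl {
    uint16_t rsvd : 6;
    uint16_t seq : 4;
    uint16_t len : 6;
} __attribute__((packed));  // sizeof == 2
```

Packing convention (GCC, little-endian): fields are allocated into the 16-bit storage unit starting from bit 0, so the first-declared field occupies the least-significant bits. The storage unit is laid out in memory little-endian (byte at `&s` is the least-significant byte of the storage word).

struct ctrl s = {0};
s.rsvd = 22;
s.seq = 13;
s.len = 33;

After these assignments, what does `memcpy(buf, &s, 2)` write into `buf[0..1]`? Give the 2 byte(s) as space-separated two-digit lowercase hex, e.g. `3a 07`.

rsvd:6 = 22 → 0x16 << 0 → word 0x0016
seq:4 = 13 → 0xd << 6 → word 0x0356
len:6 = 33 → 0x21 << 10 → word 0x8756
word = 0x8756 → little-endian bytes:
  [0]=0x56  [1]=0x87

56 87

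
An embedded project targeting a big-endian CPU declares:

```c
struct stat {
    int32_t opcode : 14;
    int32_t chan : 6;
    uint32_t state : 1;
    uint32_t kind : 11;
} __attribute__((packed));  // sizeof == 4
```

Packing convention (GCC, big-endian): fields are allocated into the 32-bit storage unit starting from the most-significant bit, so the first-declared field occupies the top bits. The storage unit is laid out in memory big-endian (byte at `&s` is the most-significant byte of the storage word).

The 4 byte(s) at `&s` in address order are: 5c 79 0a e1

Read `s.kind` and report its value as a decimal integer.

737

[0]=0x5c [1]=0x79 [2]=0x0a [3]=0xe1 (big-endian) → word 0x5c790ae1
opcode:14 @ bit 18 → (0x5c790ae1>>18)&0x3fff = 0x171e
chan:6 @ bit 12 → (0x5c790ae1>>12)&0x3f = 0x10
state:1 @ bit 11 → (0x5c790ae1>>11)&0x1 = 0x1
kind:11 @ bit 0 → (0x5c790ae1>>0)&0x7ff = 0x2e1  ←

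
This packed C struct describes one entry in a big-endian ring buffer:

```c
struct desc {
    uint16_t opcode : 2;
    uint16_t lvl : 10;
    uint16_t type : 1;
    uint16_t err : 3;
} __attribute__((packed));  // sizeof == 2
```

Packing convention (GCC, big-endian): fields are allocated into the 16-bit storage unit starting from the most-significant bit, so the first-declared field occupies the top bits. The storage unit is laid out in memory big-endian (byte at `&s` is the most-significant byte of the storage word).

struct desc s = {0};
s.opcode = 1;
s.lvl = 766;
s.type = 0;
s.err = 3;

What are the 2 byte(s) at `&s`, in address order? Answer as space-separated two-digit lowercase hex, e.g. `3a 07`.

6f e3

opcode:2 = 1 → 0x1 << 14 → word 0x4000
lvl:10 = 766 → 0x2fe << 4 → word 0x6fe0
type:1 = 0 → 0x0 << 3 → word 0x6fe0
err:3 = 3 → 0x3 << 0 → word 0x6fe3
word = 0x6fe3 → big-endian bytes:
  [0]=0x6f  [1]=0xe3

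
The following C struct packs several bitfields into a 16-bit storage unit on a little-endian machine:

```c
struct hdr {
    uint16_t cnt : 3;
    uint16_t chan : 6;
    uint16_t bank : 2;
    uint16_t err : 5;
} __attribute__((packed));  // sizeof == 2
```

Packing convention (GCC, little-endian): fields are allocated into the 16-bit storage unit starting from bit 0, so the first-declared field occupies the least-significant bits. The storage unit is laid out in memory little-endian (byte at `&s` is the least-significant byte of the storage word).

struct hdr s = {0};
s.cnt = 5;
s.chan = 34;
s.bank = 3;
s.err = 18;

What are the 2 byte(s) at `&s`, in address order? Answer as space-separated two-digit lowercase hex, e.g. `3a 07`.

cnt (3b) val=5 bits=0x5 at bit 0: 0x0005
chan (6b) val=34 bits=0x22 at bit 3: 0x0115
bank (2b) val=3 bits=0x3 at bit 9: 0x0715
err (5b) val=18 bits=0x12 at bit 11: 0x9715
word = 0x9715 → little-endian bytes:
  [0]=0x15  [1]=0x97

15 97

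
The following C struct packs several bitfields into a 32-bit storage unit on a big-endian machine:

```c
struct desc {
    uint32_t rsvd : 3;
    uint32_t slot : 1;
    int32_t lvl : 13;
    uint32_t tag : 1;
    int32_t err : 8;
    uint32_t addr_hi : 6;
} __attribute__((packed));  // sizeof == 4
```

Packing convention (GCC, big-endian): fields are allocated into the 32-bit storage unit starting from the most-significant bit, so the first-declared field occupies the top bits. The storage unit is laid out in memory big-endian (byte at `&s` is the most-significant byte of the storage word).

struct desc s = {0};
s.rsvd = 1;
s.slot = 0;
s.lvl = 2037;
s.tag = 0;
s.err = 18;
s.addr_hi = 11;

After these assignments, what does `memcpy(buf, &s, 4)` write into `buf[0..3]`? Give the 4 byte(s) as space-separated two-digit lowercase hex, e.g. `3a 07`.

23 fa 84 8b

[29+:3] rsvd=1 & 0x7 = 0x1; word=0x20000000
[28+:1] slot=0 & 0x1 = 0x0; word=0x20000000
[15+:13] lvl=2037 & 0x1fff = 0x7f5; word=0x23fa8000
[14+:1] tag=0 & 0x1 = 0x0; word=0x23fa8000
[6+:8] err=18 & 0xff = 0x12; word=0x23fa8480
[0+:6] addr_hi=11 & 0x3f = 0xb; word=0x23fa848b
word = 0x23fa848b → big-endian bytes:
  [0]=0x23  [1]=0xfa  [2]=0x84  [3]=0x8b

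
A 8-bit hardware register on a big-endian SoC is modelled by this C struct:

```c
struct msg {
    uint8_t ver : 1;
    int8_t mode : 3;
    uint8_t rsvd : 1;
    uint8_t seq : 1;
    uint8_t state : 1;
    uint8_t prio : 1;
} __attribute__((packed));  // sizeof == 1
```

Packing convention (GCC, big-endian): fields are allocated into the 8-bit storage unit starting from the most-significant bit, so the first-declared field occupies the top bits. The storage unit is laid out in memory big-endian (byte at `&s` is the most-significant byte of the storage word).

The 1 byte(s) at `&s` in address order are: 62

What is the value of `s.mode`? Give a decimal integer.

[0]=0x62 (big-endian) → word 0x62
ver:1 @ bit 7 → (0x62>>7)&0x1 = 0x0
mode:3 @ bit 4 → (0x62>>4)&0x7 = 0x6  ←
rsvd:1 @ bit 3 → (0x62>>3)&0x1 = 0x0
seq:1 @ bit 2 → (0x62>>2)&0x1 = 0x0
state:1 @ bit 1 → (0x62>>1)&0x1 = 0x1
prio:1 @ bit 0 → (0x62>>0)&0x1 = 0x0
mode signed 3b, MSB=1: 6 - 8 = -2

-2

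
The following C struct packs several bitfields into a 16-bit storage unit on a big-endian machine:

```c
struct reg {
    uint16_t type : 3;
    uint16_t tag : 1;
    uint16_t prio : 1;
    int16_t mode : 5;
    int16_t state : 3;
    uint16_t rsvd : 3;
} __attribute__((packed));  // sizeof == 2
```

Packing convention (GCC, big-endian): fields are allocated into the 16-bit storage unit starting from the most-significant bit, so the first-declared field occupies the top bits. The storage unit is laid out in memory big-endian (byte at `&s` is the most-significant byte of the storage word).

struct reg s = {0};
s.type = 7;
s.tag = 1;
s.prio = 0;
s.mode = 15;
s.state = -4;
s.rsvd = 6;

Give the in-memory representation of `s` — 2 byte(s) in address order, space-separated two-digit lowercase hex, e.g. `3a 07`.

f3 e6

type:3 = 7 → 0x7 << 13 → word 0xe000
tag:1 = 1 → 0x1 << 12 → word 0xf000
prio:1 = 0 → 0x0 << 11 → word 0xf000
mode:5 = 15 → 0xf << 6 → word 0xf3c0
state:3 = -4 → 0x4 << 3 → word 0xf3e0
rsvd:3 = 6 → 0x6 << 0 → word 0xf3e6
word = 0xf3e6 → big-endian bytes:
  [0]=0xf3  [1]=0xe6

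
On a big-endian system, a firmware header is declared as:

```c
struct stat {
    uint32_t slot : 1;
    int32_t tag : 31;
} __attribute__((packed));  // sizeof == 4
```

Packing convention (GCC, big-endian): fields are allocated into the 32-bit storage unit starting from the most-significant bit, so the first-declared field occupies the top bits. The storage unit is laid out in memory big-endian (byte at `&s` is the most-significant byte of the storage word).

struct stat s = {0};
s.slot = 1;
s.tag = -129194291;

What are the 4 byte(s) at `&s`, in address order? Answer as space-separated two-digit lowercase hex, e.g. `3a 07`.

f8 4c a6 cd

[31+:1] slot=1 & 0x1 = 0x1; word=0x80000000
[0+:31] tag=-129194291 & 0x7fffffff = 0x784ca6cd; word=0xf84ca6cd
word = 0xf84ca6cd → big-endian bytes:
  [0]=0xf8  [1]=0x4c  [2]=0xa6  [3]=0xcd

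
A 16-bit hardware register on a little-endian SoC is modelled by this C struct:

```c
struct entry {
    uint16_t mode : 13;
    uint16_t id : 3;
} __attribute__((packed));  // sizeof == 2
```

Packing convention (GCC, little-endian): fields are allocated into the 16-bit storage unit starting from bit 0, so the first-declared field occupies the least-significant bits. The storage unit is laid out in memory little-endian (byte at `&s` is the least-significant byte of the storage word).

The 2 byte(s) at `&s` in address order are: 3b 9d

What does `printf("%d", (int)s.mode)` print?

7483

[0]=0x3b [1]=0x9d (little-endian) → word 0x9d3b
mode [0+:13] = (word>>0) & 0x1fff = 7483  ←
id [13+:3] = (word>>13) & 0x7 = 4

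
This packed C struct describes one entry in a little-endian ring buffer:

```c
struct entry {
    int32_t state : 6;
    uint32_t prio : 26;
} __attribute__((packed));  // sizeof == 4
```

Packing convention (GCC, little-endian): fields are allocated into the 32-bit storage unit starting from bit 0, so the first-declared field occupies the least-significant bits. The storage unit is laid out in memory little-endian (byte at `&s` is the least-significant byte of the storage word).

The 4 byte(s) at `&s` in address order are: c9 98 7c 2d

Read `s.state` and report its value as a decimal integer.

9

[0]=0xc9 [1]=0x98 [2]=0x7c [3]=0x2d (little-endian) → word 0x2d7c98c9
state:6 @ bit 0 → (0x2d7c98c9>>0)&0x3f = 0x9  ←
prio:26 @ bit 6 → (0x2d7c98c9>>6)&0x3ffffff = 0xb5f263
state signed 6b, MSB=0: value = 9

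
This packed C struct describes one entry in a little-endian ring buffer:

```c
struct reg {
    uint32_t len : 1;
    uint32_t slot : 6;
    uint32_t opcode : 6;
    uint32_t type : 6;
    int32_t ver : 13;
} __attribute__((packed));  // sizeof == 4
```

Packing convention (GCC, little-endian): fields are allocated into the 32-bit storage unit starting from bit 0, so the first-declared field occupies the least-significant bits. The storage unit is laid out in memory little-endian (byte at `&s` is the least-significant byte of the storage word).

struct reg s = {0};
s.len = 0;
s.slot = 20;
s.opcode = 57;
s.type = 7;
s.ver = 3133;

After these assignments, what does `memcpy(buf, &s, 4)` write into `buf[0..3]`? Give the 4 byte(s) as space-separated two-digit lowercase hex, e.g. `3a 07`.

a8 fc e8 61

[0+:1] len=0 & 0x1 = 0x0; word=0x00000000
[1+:6] slot=20 & 0x3f = 0x14; word=0x00000028
[7+:6] opcode=57 & 0x3f = 0x39; word=0x00001ca8
[13+:6] type=7 & 0x3f = 0x7; word=0x0000fca8
[19+:13] ver=3133 & 0x1fff = 0xc3d; word=0x61e8fca8
word = 0x61e8fca8 → little-endian bytes:
  [0]=0xa8  [1]=0xfc  [2]=0xe8  [3]=0x61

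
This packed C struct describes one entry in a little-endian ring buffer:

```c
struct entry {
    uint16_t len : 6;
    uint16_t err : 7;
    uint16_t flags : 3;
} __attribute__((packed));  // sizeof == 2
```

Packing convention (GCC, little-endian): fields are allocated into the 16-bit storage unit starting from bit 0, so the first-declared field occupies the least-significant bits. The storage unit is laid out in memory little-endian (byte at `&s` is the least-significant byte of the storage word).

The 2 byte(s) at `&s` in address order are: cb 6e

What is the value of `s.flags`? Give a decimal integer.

3

[0]=0xcb [1]=0x6e (little-endian) → word 0x6ecb
len [0+:6] = (word>>0) & 0x3f = 11
err [6+:7] = (word>>6) & 0x7f = 59
flags [13+:3] = (word>>13) & 0x7 = 3  ←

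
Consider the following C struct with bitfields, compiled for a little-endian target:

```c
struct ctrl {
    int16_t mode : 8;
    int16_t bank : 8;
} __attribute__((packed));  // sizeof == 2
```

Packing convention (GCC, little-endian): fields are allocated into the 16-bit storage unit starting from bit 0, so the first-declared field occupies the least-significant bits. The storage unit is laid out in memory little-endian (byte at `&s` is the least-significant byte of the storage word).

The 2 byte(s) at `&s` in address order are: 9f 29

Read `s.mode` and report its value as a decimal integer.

[0]=0x9f [1]=0x29 (little-endian) → word 0x299f
mode:8 @ bit 0 → (0x299f>>0)&0xff = 0x9f  ←
bank:8 @ bit 8 → (0x299f>>8)&0xff = 0x29
mode signed 8b, MSB=1: 159 - 256 = -97

-97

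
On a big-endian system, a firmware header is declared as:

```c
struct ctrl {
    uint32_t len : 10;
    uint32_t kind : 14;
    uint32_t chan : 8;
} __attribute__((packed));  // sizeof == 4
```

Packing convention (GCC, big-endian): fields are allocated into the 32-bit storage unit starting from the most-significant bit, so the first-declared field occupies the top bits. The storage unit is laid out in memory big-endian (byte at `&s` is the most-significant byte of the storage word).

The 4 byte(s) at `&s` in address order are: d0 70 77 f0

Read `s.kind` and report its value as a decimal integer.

[0]=0xd0 [1]=0x70 [2]=0x77 [3]=0xf0 (big-endian) → word 0xd07077f0
len [22+:10] = (word>>22) & 0x3ff = 833
kind [8+:14] = (word>>8) & 0x3fff = 12407  ←
chan [0+:8] = (word>>0) & 0xff = 240

12407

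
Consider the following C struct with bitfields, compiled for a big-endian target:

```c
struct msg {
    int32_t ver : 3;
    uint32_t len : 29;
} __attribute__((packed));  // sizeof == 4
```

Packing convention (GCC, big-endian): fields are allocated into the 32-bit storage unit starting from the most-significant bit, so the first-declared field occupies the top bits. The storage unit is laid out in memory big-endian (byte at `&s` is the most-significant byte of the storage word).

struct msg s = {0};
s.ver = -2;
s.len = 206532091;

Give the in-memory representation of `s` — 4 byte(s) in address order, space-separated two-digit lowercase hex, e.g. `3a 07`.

ver (3b) val=-2 bits=0x6 at bit 29: 0xc0000000
len (29b) val=206532091 bits=0xc4f6dfb at bit 0: 0xcc4f6dfb
word = 0xcc4f6dfb → big-endian bytes:
  [0]=0xcc  [1]=0x4f  [2]=0x6d  [3]=0xfb

cc 4f 6d fb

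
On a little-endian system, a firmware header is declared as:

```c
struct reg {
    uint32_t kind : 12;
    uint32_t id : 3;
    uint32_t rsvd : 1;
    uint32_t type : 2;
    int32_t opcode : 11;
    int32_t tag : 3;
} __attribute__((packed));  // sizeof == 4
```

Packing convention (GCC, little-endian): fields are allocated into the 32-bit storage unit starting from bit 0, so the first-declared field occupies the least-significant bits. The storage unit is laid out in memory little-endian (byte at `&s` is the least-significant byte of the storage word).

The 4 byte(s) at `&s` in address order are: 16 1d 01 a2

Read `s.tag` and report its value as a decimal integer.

-3

[0]=0x16 [1]=0x1d [2]=0x01 [3]=0xa2 (little-endian) → word 0xa2011d16
kind:12 @ bit 0 → (0xa2011d16>>0)&0xfff = 0xd16
id:3 @ bit 12 → (0xa2011d16>>12)&0x7 = 0x1
rsvd:1 @ bit 15 → (0xa2011d16>>15)&0x1 = 0x0
type:2 @ bit 16 → (0xa2011d16>>16)&0x3 = 0x1
opcode:11 @ bit 18 → (0xa2011d16>>18)&0x7ff = 0x80
tag:3 @ bit 29 → (0xa2011d16>>29)&0x7 = 0x5  ←
tag signed 3b, MSB=1: 5 - 8 = -3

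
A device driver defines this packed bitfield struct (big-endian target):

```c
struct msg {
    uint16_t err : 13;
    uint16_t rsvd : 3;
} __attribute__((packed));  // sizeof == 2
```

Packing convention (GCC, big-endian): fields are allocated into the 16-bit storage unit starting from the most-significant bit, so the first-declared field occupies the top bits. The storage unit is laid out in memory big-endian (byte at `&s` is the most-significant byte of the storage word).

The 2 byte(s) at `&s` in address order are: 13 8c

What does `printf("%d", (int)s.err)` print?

[0]=0x13 [1]=0x8c (big-endian) → word 0x138c
err [3+:13] = (word>>3) & 0x1fff = 625  ←
rsvd [0+:3] = (word>>0) & 0x7 = 4

625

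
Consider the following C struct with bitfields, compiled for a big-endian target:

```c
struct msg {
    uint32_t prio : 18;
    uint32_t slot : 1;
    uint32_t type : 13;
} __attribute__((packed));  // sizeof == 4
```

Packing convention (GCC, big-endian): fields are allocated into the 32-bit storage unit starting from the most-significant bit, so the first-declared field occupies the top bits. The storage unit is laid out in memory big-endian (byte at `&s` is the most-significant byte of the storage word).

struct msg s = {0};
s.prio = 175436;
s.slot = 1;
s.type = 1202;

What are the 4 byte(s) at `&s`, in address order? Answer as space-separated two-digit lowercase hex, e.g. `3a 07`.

[14+:18] prio=175436 & 0x3ffff = 0x2ad4c; word=0xab530000
[13+:1] slot=1 & 0x1 = 0x1; word=0xab532000
[0+:13] type=1202 & 0x1fff = 0x4b2; word=0xab5324b2
word = 0xab5324b2 → big-endian bytes:
  [0]=0xab  [1]=0x53  [2]=0x24  [3]=0xb2

ab 53 24 b2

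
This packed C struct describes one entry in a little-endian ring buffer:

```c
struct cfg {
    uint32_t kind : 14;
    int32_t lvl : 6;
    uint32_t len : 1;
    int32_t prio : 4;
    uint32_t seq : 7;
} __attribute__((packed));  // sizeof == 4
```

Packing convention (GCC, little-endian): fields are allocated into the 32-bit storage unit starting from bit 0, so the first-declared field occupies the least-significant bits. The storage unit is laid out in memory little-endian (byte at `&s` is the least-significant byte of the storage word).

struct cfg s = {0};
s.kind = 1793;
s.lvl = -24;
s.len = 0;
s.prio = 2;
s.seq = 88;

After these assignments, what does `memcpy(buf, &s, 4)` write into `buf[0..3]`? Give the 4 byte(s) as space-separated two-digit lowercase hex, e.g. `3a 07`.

01 07 4a b0

kind (14b) val=1793 bits=0x701 at bit 0: 0x00000701
lvl (6b) val=-24 bits=0x28 at bit 14: 0x000a0701
len (1b) val=0 bits=0x0 at bit 20: 0x000a0701
prio (4b) val=2 bits=0x2 at bit 21: 0x004a0701
seq (7b) val=88 bits=0x58 at bit 25: 0xb04a0701
word = 0xb04a0701 → little-endian bytes:
  [0]=0x01  [1]=0x07  [2]=0x4a  [3]=0xb0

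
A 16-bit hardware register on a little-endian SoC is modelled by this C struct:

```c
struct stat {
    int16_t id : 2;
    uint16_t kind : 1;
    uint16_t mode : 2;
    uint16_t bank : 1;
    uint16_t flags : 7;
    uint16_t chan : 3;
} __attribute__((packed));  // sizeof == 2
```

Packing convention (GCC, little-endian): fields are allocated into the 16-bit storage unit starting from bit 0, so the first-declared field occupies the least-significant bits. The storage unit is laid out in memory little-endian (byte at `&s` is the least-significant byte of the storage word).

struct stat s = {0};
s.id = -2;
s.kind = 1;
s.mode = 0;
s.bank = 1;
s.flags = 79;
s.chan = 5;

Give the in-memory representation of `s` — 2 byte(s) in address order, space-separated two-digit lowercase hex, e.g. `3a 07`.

id (2b) val=-2 bits=0x2 at bit 0: 0x0002
kind (1b) val=1 bits=0x1 at bit 2: 0x0006
mode (2b) val=0 bits=0x0 at bit 3: 0x0006
bank (1b) val=1 bits=0x1 at bit 5: 0x0026
flags (7b) val=79 bits=0x4f at bit 6: 0x13e6
chan (3b) val=5 bits=0x5 at bit 13: 0xb3e6
word = 0xb3e6 → little-endian bytes:
  [0]=0xe6  [1]=0xb3

e6 b3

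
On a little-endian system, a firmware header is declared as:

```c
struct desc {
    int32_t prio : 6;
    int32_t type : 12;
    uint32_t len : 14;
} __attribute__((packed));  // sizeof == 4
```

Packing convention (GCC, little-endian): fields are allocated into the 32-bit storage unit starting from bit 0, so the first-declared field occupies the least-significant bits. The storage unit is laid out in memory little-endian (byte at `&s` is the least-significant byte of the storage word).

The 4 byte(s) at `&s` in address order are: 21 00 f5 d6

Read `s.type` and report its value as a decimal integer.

[0]=0x21 [1]=0x00 [2]=0xf5 [3]=0xd6 (little-endian) → word 0xd6f50021
prio [0+:6] = (word>>0) & 0x3f = 33
type [6+:12] = (word>>6) & 0xfff = 1024  ←
len [18+:14] = (word>>18) & 0x3fff = 13757
type signed 12b, MSB=0: value = 1024

1024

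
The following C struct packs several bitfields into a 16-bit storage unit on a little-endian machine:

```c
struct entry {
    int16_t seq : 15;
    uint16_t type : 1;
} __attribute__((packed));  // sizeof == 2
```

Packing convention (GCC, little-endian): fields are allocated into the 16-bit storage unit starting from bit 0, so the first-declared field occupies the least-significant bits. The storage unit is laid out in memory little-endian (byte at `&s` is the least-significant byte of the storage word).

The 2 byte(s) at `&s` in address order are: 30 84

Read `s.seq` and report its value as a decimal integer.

[0]=0x30 [1]=0x84 (little-endian) → word 0x8430
seq:15 @ bit 0 → (0x8430>>0)&0x7fff = 0x430  ←
type:1 @ bit 15 → (0x8430>>15)&0x1 = 0x1
seq signed 15b, MSB=0: value = 1072

1072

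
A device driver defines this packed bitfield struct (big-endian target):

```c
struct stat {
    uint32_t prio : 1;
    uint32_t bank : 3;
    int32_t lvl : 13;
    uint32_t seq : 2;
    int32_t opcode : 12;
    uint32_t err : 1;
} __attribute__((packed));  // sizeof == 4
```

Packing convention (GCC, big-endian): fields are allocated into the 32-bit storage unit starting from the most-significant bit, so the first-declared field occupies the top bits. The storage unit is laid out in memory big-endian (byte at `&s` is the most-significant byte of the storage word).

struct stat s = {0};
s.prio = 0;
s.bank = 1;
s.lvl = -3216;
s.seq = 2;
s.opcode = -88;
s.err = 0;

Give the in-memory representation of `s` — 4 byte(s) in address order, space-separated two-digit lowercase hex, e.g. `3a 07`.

19 b8 5f 50

[31+:1] prio=0 & 0x1 = 0x0; word=0x00000000
[28+:3] bank=1 & 0x7 = 0x1; word=0x10000000
[15+:13] lvl=-3216 & 0x1fff = 0x1370; word=0x19b80000
[13+:2] seq=2 & 0x3 = 0x2; word=0x19b84000
[1+:12] opcode=-88 & 0xfff = 0xfa8; word=0x19b85f50
[0+:1] err=0 & 0x1 = 0x0; word=0x19b85f50
word = 0x19b85f50 → big-endian bytes:
  [0]=0x19  [1]=0xb8  [2]=0x5f  [3]=0x50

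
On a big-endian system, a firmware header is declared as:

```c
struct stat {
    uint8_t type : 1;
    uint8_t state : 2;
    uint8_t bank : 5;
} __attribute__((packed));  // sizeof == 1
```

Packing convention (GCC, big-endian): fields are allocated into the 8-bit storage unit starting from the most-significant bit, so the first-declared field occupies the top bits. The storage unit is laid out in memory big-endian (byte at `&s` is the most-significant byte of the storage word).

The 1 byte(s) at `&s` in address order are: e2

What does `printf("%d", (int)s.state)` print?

3

[0]=0xe2 (big-endian) → word 0xe2
type [7+:1] = (word>>7) & 0x1 = 1
state [5+:2] = (word>>5) & 0x3 = 3  ←
bank [0+:5] = (word>>0) & 0x1f = 2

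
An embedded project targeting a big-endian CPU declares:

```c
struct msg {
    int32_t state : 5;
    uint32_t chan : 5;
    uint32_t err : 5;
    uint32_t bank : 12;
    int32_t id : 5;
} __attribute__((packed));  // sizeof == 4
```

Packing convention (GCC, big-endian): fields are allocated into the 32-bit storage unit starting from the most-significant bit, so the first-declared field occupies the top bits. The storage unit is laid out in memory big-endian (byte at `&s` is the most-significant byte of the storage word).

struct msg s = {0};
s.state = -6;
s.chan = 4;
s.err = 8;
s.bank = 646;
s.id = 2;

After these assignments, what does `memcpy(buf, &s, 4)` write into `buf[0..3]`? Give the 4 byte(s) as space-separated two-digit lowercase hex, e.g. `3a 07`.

d1 10 50 c2

state:5 = -6 → 0x1a << 27 → word 0xd0000000
chan:5 = 4 → 0x4 << 22 → word 0xd1000000
err:5 = 8 → 0x8 << 17 → word 0xd1100000
bank:12 = 646 → 0x286 << 5 → word 0xd11050c0
id:5 = 2 → 0x2 << 0 → word 0xd11050c2
word = 0xd11050c2 → big-endian bytes:
  [0]=0xd1  [1]=0x10  [2]=0x50  [3]=0xc2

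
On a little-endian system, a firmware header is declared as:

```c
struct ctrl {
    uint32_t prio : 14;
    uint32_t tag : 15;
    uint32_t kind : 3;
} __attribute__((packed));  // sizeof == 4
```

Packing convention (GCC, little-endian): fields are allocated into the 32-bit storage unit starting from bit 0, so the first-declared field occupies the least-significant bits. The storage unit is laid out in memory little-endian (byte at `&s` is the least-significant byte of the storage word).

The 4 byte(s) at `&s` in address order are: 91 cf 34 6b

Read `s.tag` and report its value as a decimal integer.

11475

[0]=0x91 [1]=0xcf [2]=0x34 [3]=0x6b (little-endian) → word 0x6b34cf91
prio:14 @ bit 0 → (0x6b34cf91>>0)&0x3fff = 0xf91
tag:15 @ bit 14 → (0x6b34cf91>>14)&0x7fff = 0x2cd3  ←
kind:3 @ bit 29 → (0x6b34cf91>>29)&0x7 = 0x3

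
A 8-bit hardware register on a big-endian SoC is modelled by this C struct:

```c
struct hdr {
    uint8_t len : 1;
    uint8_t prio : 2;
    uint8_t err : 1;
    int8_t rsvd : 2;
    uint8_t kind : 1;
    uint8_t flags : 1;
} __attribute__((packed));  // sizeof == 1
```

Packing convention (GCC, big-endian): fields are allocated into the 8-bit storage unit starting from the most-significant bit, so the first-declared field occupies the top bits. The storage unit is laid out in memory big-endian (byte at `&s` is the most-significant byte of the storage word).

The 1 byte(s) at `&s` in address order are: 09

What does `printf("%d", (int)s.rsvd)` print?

-2

[0]=0x09 (big-endian) → word 0x09
len:1 @ bit 7 → (0x09>>7)&0x1 = 0x0
prio:2 @ bit 5 → (0x09>>5)&0x3 = 0x0
err:1 @ bit 4 → (0x09>>4)&0x1 = 0x0
rsvd:2 @ bit 2 → (0x09>>2)&0x3 = 0x2  ←
kind:1 @ bit 1 → (0x09>>1)&0x1 = 0x0
flags:1 @ bit 0 → (0x09>>0)&0x1 = 0x1
rsvd signed 2b, MSB=1: 2 - 4 = -2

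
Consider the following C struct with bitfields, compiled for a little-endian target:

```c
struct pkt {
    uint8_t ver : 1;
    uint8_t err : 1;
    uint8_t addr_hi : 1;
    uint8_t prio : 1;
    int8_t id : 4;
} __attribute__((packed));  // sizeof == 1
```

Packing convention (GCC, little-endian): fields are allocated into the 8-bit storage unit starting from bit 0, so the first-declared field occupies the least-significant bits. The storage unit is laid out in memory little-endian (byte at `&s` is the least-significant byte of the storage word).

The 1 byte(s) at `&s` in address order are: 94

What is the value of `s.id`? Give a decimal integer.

[0]=0x94 (little-endian) → word 0x94
ver:1 @ bit 0 → (0x94>>0)&0x1 = 0x0
err:1 @ bit 1 → (0x94>>1)&0x1 = 0x0
addr_hi:1 @ bit 2 → (0x94>>2)&0x1 = 0x1
prio:1 @ bit 3 → (0x94>>3)&0x1 = 0x0
id:4 @ bit 4 → (0x94>>4)&0xf = 0x9  ←
id signed 4b, MSB=1: 9 - 16 = -7

-7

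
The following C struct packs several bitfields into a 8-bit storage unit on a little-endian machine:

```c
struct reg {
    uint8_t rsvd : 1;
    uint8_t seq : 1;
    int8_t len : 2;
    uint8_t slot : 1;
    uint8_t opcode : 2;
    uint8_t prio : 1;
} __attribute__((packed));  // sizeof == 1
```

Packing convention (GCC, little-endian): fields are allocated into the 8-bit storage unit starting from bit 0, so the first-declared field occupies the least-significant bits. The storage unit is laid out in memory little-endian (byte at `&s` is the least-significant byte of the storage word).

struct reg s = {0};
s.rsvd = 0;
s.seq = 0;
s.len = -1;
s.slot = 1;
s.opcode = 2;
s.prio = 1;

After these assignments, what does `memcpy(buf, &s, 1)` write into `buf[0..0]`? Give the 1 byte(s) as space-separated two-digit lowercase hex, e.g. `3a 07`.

rsvd (1b) val=0 bits=0x0 at bit 0: 0x00
seq (1b) val=0 bits=0x0 at bit 1: 0x00
len (2b) val=-1 bits=0x3 at bit 2: 0x0c
slot (1b) val=1 bits=0x1 at bit 4: 0x1c
opcode (2b) val=2 bits=0x2 at bit 5: 0x5c
prio (1b) val=1 bits=0x1 at bit 7: 0xdc
word = 0xdc → little-endian bytes:
  [0]=0xdc

dc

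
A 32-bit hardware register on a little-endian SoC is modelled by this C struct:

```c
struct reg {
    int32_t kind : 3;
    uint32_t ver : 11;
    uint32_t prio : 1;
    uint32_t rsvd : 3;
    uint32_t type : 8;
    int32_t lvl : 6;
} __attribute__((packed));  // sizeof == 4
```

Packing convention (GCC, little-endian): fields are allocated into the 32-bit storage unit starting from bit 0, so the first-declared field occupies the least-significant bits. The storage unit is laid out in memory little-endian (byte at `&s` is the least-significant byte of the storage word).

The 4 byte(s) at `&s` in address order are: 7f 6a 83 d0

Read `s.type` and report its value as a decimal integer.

[0]=0x7f [1]=0x6a [2]=0x83 [3]=0xd0 (little-endian) → word 0xd0836a7f
kind [0+:3] = (word>>0) & 0x7 = 7
ver [3+:11] = (word>>3) & 0x7ff = 1359
prio [14+:1] = (word>>14) & 0x1 = 1
rsvd [15+:3] = (word>>15) & 0x7 = 6
type [18+:8] = (word>>18) & 0xff = 32  ←
lvl [26+:6] = (word>>26) & 0x3f = 52

32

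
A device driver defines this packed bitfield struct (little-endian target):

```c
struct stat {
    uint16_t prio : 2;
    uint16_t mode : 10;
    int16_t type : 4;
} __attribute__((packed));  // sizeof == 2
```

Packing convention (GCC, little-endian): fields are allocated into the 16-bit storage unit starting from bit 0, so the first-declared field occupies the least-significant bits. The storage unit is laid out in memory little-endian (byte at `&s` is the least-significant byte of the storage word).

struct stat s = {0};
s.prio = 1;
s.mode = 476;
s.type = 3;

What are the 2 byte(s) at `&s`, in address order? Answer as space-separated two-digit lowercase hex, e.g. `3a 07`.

[0+:2] prio=1 & 0x3 = 0x1; word=0x0001
[2+:10] mode=476 & 0x3ff = 0x1dc; word=0x0771
[12+:4] type=3 & 0xf = 0x3; word=0x3771
word = 0x3771 → little-endian bytes:
  [0]=0x71  [1]=0x37

71 37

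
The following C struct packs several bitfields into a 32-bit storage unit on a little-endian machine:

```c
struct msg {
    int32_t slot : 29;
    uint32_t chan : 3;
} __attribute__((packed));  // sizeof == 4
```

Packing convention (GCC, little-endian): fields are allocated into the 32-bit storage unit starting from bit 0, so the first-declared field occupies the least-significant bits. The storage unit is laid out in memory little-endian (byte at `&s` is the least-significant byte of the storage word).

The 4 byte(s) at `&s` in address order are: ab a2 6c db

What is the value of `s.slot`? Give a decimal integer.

-76766549

[0]=0xab [1]=0xa2 [2]=0x6c [3]=0xdb (little-endian) → word 0xdb6ca2ab
slot:29 @ bit 0 → (0xdb6ca2ab>>0)&0x1fffffff = 0x1b6ca2ab  ←
chan:3 @ bit 29 → (0xdb6ca2ab>>29)&0x7 = 0x6
slot signed 29b, MSB=1: 460104363 - 536870912 = -76766549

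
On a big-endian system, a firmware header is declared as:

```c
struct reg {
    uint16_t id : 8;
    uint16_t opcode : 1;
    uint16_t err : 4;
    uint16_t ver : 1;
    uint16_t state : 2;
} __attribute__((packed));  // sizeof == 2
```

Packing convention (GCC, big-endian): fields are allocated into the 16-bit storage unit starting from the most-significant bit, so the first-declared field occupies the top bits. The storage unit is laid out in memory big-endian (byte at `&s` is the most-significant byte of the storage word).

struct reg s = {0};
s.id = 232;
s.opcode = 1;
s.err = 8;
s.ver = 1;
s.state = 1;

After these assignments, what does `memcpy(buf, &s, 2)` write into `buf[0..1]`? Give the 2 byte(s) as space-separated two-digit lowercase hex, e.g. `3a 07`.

e8 c5

id:8 = 232 → 0xe8 << 8 → word 0xe800
opcode:1 = 1 → 0x1 << 7 → word 0xe880
err:4 = 8 → 0x8 << 3 → word 0xe8c0
ver:1 = 1 → 0x1 << 2 → word 0xe8c4
state:2 = 1 → 0x1 << 0 → word 0xe8c5
word = 0xe8c5 → big-endian bytes:
  [0]=0xe8  [1]=0xc5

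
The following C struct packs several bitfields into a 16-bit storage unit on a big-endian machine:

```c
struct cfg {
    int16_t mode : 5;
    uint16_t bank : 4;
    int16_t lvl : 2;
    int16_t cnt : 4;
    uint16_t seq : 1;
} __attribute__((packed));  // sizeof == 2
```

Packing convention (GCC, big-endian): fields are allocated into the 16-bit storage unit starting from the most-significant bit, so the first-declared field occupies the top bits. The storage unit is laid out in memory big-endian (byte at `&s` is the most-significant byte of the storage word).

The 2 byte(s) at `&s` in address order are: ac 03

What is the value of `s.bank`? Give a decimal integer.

[0]=0xac [1]=0x03 (big-endian) → word 0xac03
mode:5 @ bit 11 → (0xac03>>11)&0x1f = 0x15
bank:4 @ bit 7 → (0xac03>>7)&0xf = 0x8  ←
lvl:2 @ bit 5 → (0xac03>>5)&0x3 = 0x0
cnt:4 @ bit 1 → (0xac03>>1)&0xf = 0x1
seq:1 @ bit 0 → (0xac03>>0)&0x1 = 0x1

8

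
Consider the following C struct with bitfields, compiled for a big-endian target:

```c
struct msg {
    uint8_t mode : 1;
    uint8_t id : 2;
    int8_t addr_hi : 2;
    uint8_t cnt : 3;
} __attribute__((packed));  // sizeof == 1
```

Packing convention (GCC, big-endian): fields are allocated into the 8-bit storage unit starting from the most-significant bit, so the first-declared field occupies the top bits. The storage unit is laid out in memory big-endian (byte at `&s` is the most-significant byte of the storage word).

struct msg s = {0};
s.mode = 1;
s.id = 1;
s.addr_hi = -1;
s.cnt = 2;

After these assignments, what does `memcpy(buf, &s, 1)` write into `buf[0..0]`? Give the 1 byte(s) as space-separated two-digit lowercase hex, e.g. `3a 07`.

[7+:1] mode=1 & 0x1 = 0x1; word=0x80
[5+:2] id=1 & 0x3 = 0x1; word=0xa0
[3+:2] addr_hi=-1 & 0x3 = 0x3; word=0xb8
[0+:3] cnt=2 & 0x7 = 0x2; word=0xba
word = 0xba → big-endian bytes:
  [0]=0xba

ba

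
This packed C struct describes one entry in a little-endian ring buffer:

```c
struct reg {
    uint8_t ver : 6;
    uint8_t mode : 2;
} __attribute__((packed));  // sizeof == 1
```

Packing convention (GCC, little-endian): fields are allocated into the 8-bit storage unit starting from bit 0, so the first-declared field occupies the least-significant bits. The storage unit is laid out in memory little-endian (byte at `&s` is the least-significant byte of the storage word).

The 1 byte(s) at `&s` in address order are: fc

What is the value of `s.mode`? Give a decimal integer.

[0]=0xfc (little-endian) → word 0xfc
ver:6 @ bit 0 → (0xfc>>0)&0x3f = 0x3c
mode:2 @ bit 6 → (0xfc>>6)&0x3 = 0x3  ←

3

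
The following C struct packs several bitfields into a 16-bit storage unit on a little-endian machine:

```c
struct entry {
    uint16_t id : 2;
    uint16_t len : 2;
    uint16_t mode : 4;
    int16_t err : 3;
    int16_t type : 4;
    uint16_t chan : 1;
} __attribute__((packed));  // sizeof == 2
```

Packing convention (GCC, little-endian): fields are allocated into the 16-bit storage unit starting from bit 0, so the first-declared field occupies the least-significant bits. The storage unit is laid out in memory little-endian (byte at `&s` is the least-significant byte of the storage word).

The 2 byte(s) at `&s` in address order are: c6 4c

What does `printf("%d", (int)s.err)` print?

[0]=0xc6 [1]=0x4c (little-endian) → word 0x4cc6
id [0+:2] = (word>>0) & 0x3 = 2
len [2+:2] = (word>>2) & 0x3 = 1
mode [4+:4] = (word>>4) & 0xf = 12
err [8+:3] = (word>>8) & 0x7 = 4  ←
type [11+:4] = (word>>11) & 0xf = 9
chan [15+:1] = (word>>15) & 0x1 = 0
err signed 3b, MSB=1: 4 - 8 = -4

-4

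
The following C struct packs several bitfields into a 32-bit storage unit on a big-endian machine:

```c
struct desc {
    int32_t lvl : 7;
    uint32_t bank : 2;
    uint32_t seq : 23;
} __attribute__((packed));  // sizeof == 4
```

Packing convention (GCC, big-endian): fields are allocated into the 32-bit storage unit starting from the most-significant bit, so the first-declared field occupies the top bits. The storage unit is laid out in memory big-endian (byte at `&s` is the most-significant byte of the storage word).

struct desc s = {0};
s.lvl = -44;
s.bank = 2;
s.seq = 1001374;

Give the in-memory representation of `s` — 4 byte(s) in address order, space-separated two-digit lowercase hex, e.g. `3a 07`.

a9 0f 47 9e

[25+:7] lvl=-44 & 0x7f = 0x54; word=0xa8000000
[23+:2] bank=2 & 0x3 = 0x2; word=0xa9000000
[0+:23] seq=1001374 & 0x7fffff = 0xf479e; word=0xa90f479e
word = 0xa90f479e → big-endian bytes:
  [0]=0xa9  [1]=0x0f  [2]=0x47  [3]=0x9e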